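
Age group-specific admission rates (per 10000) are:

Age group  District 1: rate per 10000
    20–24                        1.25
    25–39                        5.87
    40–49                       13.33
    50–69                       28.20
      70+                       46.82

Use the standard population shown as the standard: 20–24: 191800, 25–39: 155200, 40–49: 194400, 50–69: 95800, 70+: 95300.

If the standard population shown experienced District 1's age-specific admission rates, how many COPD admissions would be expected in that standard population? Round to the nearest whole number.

1091

Expected COPD admissions = Σ (standard pop × age-specific rate ÷ 10000)
= 191800×1.25/10000 + 155200×5.87/10000 + 194400×13.33/10000 + 95800×28.20/10000 + 95300×46.82/10000
= 23.98 + 91.10 + 259.14 + 270.16 + 446.19 = 1090.56.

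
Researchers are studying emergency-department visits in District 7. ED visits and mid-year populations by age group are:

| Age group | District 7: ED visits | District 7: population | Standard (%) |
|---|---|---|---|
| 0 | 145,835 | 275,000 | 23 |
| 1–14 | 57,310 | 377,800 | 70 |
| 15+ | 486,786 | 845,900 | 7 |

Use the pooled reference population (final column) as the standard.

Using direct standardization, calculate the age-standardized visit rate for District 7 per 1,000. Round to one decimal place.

Age-specific rates per 1,000 for District 7: 530.309, 151.694, 575.465.
Standard weights: 0.23, 0.70, 0.07.
Standardized rate: 0.2300×530.309 + 0.7000×151.694 + 0.0700×575.465 = 268.4395 per 1,000.

268.4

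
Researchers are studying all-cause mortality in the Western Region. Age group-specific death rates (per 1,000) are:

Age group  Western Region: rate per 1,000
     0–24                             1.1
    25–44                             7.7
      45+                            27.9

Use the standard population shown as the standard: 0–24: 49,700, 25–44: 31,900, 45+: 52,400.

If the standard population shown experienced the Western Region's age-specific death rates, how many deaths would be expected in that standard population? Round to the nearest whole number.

1762

Expected deaths = Σ (standard pop × age-specific rate ÷ 1,000)
= 49,700×1.1/1,000 + 31,900×7.7/1,000 + 52,400×27.9/1,000
= 54.67 + 245.63 + 1461.96 = 1762.26.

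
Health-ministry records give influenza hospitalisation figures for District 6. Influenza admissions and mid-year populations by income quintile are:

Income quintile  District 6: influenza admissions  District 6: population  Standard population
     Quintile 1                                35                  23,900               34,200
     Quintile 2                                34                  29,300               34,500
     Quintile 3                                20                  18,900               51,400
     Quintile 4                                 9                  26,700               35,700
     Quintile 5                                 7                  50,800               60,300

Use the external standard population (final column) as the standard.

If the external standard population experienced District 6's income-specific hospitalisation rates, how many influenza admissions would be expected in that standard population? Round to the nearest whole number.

Income-specific rates per 100,000 for District 6: 146.44, 116.04, 105.82, 33.71, 13.78.
Expected influenza admissions = Σ (standard pop × income-specific rate ÷ 100,000)
= 34,200×146.44/100,000 + 34,500×116.04/100,000 + 51,400×105.82/100,000 + 35,700×33.71/100,000 + 60,300×13.78/100,000
= 50.08 + 40.03 + 54.39 + 12.03 + 8.31 = 164.85.

165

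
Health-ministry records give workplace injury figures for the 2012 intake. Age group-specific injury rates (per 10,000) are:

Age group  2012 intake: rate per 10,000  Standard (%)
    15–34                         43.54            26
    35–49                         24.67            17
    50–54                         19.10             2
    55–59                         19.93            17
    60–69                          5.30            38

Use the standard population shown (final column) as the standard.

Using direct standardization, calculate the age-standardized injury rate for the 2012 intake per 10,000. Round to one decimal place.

21.3

Standard weights: 0.26, 0.17, 0.02, 0.17, 0.38.
Standardized rate: 0.2600×43.54 + 0.1700×24.67 + 0.0200×19.10 + 0.1700×19.93 + 0.3800×5.30 = 21.2984 per 10,000.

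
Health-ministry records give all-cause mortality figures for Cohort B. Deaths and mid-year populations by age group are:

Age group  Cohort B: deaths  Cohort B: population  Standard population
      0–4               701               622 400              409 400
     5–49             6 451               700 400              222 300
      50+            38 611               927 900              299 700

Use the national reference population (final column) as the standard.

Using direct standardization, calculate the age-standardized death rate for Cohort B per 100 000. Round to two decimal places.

Age-specific rates per 100 000 for Cohort B: 112.63, 921.05, 4161.12.
Standard total = 931 400; weights = 0.4396, 0.2387, 0.3218.
Standardized rate: 0.4396×112.63 + 0.2387×921.05 + 0.3218×4161.12 = 1608.2726 per 100 000.

1608.27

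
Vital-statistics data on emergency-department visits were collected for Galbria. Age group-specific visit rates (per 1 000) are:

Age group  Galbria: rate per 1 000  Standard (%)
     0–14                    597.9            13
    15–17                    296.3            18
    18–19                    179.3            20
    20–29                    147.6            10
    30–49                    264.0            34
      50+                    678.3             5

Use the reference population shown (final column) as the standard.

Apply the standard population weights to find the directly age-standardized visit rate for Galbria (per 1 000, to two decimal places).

305.36

Standard weights: 0.13, 0.18, 0.20, 0.10, 0.34, 0.05.
Standardized rate: 0.1300×597.9 + 0.1800×296.3 + 0.2000×179.3 + 0.1000×147.6 + 0.3400×264.0 + 0.0500×678.3 = 305.3560 per 1 000.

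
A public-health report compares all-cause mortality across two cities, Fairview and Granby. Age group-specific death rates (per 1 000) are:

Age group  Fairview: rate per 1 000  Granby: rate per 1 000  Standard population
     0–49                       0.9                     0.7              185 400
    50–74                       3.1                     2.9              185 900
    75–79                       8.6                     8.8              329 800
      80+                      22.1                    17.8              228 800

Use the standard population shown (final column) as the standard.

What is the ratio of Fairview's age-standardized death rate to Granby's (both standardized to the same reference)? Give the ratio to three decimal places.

Standard total = 929 900; weights = 0.1994, 0.1999, 0.3547, 0.2460.
Fairview: 0.1994×0.9 + 0.1999×3.1 + 0.3547×8.6 + 0.2460×22.1 = 9.2869 per 1 000.
Granby: 0.1994×0.7 + 0.1999×2.9 + 0.3547×8.8 + 0.2460×17.8 = 8.2200 per 1 000.
Ratio = 9.2869 ÷ 8.2200 = 1.12980.

1.130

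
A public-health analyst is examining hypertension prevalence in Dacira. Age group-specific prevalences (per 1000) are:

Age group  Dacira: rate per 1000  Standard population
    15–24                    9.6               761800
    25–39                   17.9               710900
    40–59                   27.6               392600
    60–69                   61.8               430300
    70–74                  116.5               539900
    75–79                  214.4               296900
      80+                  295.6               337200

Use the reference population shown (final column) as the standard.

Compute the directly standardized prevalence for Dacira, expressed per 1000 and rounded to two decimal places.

Standard total = 3469600; weights = 0.2196, 0.2049, 0.1132, 0.1240, 0.1556, 0.0856, 0.0972.
Standardized rate: 0.2196×9.6 + 0.2049×17.9 + 0.1132×27.6 + 0.1240×61.8 + 0.1556×116.5 + 0.0856×214.4 + 0.0972×295.6 = 81.7664 per 1000.

81.77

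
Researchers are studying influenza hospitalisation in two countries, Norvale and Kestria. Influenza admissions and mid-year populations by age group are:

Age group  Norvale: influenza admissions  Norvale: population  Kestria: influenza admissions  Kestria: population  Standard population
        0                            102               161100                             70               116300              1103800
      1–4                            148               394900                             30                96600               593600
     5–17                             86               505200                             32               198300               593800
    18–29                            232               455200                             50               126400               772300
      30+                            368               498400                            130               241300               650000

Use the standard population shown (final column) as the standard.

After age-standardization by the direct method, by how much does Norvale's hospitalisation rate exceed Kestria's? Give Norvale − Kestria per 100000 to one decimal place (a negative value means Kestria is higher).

8.0

Age-specific rates per 100000 for Norvale: 63.31, 37.48, 17.02, 50.97, 73.84.
For Kestria: 60.19, 31.06, 16.14, 39.56, 53.87.
Standard total = 3713500; weights = 0.2972, 0.1598, 0.1599, 0.2080, 0.1750.
Norvale: 0.2972×63.31 + 0.1598×37.48 + 0.1599×17.02 + 0.2080×50.97 + 0.1750×73.84 = 51.0561 per 100000.
Kestria: 0.2972×60.19 + 0.1598×31.06 + 0.1599×16.14 + 0.2080×39.56 + 0.1750×53.87 = 43.0920 per 100000.
Difference = 51.0561 − 43.0920 = 7.9641.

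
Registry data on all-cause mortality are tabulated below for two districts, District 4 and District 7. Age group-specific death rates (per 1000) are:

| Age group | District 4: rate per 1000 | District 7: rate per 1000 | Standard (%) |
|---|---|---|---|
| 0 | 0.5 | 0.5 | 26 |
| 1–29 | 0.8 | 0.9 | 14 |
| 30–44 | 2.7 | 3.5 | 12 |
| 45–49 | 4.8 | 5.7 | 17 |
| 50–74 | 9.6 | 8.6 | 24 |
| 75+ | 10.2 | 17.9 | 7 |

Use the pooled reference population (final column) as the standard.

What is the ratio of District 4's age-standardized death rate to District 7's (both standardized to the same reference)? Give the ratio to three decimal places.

Standard weights: 0.26, 0.14, 0.12, 0.17, 0.24, 0.07.
District 4: 0.2600×0.5 + 0.1400×0.8 + 0.1200×2.7 + 0.1700×4.8 + 0.2400×9.6 + 0.0700×10.2 = 4.4000 per 1000.
District 7: 0.2600×0.5 + 0.1400×0.9 + 0.1200×3.5 + 0.1700×5.7 + 0.2400×8.6 + 0.0700×17.9 = 4.9620 per 1000.
Ratio = 4.4000 ÷ 4.9620 = 0.88674.

0.887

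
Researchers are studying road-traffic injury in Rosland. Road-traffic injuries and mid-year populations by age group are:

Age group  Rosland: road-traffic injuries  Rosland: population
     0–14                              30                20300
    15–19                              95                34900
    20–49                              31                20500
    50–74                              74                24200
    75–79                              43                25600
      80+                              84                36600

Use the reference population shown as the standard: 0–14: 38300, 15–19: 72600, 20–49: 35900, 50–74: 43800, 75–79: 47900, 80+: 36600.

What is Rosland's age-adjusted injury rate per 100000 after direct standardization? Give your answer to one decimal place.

Age-specific rates per 100000 for Rosland: 147.78, 272.21, 151.22, 305.79, 167.97, 229.51.
Standard total = 275100; weights = 0.1392, 0.2639, 0.1305, 0.1592, 0.1741, 0.1330.
Standardized rate: 0.1392×147.78 + 0.2639×272.21 + 0.1305×151.22 + 0.1592×305.79 + 0.1741×167.97 + 0.1330×229.51 = 220.6112 per 100000.

220.6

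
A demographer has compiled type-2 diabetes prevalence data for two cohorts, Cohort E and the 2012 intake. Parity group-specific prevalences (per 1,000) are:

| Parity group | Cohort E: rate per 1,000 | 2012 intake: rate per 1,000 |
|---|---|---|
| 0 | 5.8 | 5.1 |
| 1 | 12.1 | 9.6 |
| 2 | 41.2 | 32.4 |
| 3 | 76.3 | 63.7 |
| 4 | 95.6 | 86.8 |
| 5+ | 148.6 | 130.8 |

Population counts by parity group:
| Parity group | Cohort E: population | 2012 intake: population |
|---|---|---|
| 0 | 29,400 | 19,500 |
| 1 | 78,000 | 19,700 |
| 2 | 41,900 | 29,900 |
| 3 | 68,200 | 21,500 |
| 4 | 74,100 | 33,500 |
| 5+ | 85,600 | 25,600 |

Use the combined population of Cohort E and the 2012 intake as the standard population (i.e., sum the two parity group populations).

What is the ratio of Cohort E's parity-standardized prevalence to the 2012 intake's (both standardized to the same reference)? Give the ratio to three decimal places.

Combined standard total = 526,900; weights = 0.0928, 0.1854, 0.1363, 0.1702, 0.2042, 0.2110.
Cohort E: 0.0928×5.8 + 0.1854×12.1 + 0.1363×41.2 + 0.1702×76.3 + 0.2042×95.6 + 0.2110×148.6 = 72.2698 per 1,000.
The 2012 intake: 0.0928×5.1 + 0.1854×9.6 + 0.1363×32.4 + 0.1702×63.7 + 0.2042×86.8 + 0.2110×130.8 = 62.8433 per 1,000.
Ratio = 72.2698 ÷ 62.8433 = 1.15000.

1.150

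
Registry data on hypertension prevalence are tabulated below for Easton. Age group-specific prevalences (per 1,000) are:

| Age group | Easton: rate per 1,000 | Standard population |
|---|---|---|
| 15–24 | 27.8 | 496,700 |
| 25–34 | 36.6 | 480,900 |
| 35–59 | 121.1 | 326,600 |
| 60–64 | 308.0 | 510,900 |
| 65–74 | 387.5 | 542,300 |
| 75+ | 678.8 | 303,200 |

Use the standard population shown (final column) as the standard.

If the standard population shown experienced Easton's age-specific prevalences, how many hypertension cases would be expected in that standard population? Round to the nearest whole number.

644271

Expected hypertension cases = Σ (standard pop × age-specific rate ÷ 1,000)
= 496,700×27.8/1,000 + 480,900×36.6/1,000 + 326,600×121.1/1,000 + 510,900×308.0/1,000 + 542,300×387.5/1,000 + 303,200×678.8/1,000
= 13808.26 + 17600.94 + 39551.26 + 157357.20 + 210141.25 + 205812.16 = 644271.07.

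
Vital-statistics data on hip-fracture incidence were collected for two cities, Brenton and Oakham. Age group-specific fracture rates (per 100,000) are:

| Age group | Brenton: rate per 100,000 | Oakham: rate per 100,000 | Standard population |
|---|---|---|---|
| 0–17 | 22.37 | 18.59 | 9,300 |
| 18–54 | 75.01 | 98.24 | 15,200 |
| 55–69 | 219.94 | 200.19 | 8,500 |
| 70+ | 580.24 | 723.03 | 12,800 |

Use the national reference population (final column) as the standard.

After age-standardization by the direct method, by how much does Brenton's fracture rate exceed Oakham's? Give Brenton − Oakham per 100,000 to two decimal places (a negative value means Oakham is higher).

-43.18

Standard total = 45,800; weights = 0.2031, 0.3319, 0.1856, 0.2795.
Brenton: 0.2031×22.37 + 0.3319×75.01 + 0.1856×219.94 + 0.2795×580.24 = 232.4182 per 100,000.
Oakham: 0.2031×18.59 + 0.3319×98.24 + 0.1856×200.19 + 0.2795×723.03 = 275.6012 per 100,000.
Difference = 232.4182 − 275.6012 = -43.1829.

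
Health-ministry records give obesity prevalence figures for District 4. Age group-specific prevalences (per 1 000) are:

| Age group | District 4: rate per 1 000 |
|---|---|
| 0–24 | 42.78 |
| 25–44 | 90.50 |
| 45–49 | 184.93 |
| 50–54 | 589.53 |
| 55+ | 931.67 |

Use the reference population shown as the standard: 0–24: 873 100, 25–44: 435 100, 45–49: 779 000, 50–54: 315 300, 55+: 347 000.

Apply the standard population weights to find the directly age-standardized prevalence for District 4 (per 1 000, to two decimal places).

265.49

Standard total = 2 749 500; weights = 0.3175, 0.1582, 0.2833, 0.1147, 0.1262.
Standardized rate: 0.3175×42.78 + 0.1582×90.50 + 0.2833×184.93 + 0.1147×589.53 + 0.1262×931.67 = 265.4870 per 1 000.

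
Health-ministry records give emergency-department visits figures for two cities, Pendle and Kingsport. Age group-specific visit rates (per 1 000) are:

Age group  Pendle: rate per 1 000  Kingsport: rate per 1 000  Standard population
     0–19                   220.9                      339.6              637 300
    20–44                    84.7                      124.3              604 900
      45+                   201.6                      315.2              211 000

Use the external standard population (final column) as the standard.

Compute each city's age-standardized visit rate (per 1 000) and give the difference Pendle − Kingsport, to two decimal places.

Standard total = 1 453 200; weights = 0.4385, 0.4163, 0.1452.
Pendle: 0.4385×220.9 + 0.4163×84.7 + 0.1452×201.6 = 161.4039 per 1 000.
Kingsport: 0.4385×339.6 + 0.4163×124.3 + 0.1452×315.2 = 246.4378 per 1 000.
Difference = 161.4039 − 246.4378 = -85.0338.

-85.03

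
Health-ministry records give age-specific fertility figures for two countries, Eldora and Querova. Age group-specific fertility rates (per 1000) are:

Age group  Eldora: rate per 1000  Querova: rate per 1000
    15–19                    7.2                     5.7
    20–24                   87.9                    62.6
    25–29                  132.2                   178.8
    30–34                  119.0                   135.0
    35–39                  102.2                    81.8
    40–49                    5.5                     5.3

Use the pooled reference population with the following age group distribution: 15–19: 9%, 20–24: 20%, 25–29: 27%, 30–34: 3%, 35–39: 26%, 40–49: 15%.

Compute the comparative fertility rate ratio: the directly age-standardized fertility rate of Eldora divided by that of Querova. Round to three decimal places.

Standard weights: 0.09, 0.20, 0.27, 0.03, 0.26, 0.15.
Eldora: 0.0900×7.2 + 0.2000×87.9 + 0.2700×132.2 + 0.0300×119.0 + 0.2600×102.2 + 0.1500×5.5 = 84.8890 per 1000.
Querova: 0.0900×5.7 + 0.2000×62.6 + 0.2700×178.8 + 0.0300×135.0 + 0.2600×81.8 + 0.1500×5.3 = 87.4220 per 1000.
Ratio = 84.8890 ÷ 87.4220 = 0.97103.

0.971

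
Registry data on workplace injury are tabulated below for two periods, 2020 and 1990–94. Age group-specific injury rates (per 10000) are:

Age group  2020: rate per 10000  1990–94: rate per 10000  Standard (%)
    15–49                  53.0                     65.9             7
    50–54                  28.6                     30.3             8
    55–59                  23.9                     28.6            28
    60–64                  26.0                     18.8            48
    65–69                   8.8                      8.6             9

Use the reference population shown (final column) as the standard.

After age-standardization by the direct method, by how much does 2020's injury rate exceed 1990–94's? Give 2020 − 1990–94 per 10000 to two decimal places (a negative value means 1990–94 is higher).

1.12

Standard weights: 0.07, 0.08, 0.28, 0.48, 0.09.
2020: 0.0700×53.0 + 0.0800×28.6 + 0.2800×23.9 + 0.4800×26.0 + 0.0900×8.8 = 25.9620 per 10000.
1990–94: 0.0700×65.9 + 0.0800×30.3 + 0.2800×28.6 + 0.4800×18.8 + 0.0900×8.6 = 24.8430 per 10000.
Difference = 25.9620 − 24.8430 = 1.1190.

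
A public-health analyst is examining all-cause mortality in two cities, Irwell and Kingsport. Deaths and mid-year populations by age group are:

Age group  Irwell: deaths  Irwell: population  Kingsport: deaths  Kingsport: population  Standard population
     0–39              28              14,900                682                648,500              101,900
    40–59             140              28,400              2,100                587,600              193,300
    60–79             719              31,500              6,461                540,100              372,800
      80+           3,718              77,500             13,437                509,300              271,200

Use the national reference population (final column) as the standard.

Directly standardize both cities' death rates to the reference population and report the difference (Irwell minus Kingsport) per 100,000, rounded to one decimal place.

Age-specific rates per 100,000 for Irwell: 187.92, 492.96, 2282.54, 4797.42.
For Kingsport: 105.17, 357.39, 1196.26, 2638.33.
Standard total = 939,200; weights = 0.1085, 0.2058, 0.3969, 0.2888.
Irwell: 0.1085×187.92 + 0.2058×492.96 + 0.3969×2282.54 + 0.2888×4797.42 = 2413.1480 per 100,000.
Kingsport: 0.1085×105.17 + 0.2058×357.39 + 0.3969×1196.26 + 0.2888×2638.33 = 1321.6345 per 100,000.
Difference = 2413.1480 − 1321.6345 = 1091.5135.

1091.5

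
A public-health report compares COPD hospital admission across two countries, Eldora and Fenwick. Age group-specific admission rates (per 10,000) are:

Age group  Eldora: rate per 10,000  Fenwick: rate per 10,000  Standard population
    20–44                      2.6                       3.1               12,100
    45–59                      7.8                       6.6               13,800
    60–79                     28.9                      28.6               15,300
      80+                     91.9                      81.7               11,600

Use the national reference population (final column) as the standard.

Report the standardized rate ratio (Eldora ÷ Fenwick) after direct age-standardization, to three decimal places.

1.088

Standard total = 52,800; weights = 0.2292, 0.2614, 0.2898, 0.2197.
Eldora: 0.2292×2.6 + 0.2614×7.8 + 0.2898×28.9 + 0.2197×91.9 = 31.1991 per 10,000.
Fenwick: 0.2292×3.1 + 0.2614×6.6 + 0.2898×28.6 + 0.2197×81.7 = 28.6722 per 10,000.
Ratio = 31.1991 ÷ 28.6722 = 1.08813.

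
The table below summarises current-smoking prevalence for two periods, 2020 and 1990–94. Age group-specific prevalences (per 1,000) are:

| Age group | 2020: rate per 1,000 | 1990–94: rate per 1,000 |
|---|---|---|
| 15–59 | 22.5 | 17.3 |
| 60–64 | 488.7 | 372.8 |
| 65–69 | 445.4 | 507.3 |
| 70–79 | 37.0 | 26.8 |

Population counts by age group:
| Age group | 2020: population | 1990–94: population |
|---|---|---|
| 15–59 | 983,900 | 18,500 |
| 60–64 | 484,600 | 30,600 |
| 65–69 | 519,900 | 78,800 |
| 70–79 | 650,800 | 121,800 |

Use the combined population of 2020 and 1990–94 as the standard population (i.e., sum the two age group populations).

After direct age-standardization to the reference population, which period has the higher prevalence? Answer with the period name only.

2020

Combined standard total = 2,888,900; weights = 0.3470, 0.1783, 0.2072, 0.2674.
2020: 0.3470×22.5 + 0.1783×488.7 + 0.2072×445.4 + 0.2674×37.0 = 197.1613 per 1,000.
1990–94: 0.3470×17.3 + 0.1783×372.8 + 0.2072×507.3 + 0.2674×26.8 = 184.7881 per 1,000.
The crude rates (194.99 vs 220.13) would put 1990–94 higher, but that reflects its age composition; once standardized to a common age structure, 2020 has the higher underlying rate.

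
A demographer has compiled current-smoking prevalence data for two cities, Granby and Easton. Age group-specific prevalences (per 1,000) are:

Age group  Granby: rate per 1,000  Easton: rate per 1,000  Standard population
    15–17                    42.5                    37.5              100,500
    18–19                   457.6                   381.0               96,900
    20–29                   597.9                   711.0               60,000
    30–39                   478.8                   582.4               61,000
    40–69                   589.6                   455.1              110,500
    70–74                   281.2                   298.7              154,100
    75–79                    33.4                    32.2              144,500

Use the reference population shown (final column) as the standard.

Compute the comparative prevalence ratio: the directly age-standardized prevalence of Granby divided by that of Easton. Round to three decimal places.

Standard total = 727,500; weights = 0.1381, 0.1332, 0.0825, 0.0838, 0.1519, 0.2118, 0.1986.
Granby: 0.1381×42.5 + 0.1332×457.6 + 0.0825×597.9 + 0.0838×478.8 + 0.1519×589.6 + 0.2118×281.2 + 0.1986×33.4 = 312.0323 per 1,000.
Easton: 0.1381×37.5 + 0.1332×381.0 + 0.0825×711.0 + 0.0838×582.4 + 0.1519×455.1 + 0.2118×298.7 + 0.1986×32.2 = 302.1927 per 1,000.
Ratio = 312.0323 ÷ 302.1927 = 1.03256.

1.033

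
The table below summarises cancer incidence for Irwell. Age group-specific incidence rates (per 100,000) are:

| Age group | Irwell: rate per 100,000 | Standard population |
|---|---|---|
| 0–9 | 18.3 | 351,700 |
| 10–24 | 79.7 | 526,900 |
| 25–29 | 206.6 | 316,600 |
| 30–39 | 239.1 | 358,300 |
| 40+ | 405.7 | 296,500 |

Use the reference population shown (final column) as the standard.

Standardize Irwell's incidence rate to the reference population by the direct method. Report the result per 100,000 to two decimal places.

172.86

Standard total = 1,850,000; weights = 0.1901, 0.2848, 0.1711, 0.1937, 0.1603.
Standardized rate: 0.1901×18.3 + 0.2848×79.7 + 0.1711×206.6 + 0.1937×239.1 + 0.1603×405.7 = 172.8644 per 100,000.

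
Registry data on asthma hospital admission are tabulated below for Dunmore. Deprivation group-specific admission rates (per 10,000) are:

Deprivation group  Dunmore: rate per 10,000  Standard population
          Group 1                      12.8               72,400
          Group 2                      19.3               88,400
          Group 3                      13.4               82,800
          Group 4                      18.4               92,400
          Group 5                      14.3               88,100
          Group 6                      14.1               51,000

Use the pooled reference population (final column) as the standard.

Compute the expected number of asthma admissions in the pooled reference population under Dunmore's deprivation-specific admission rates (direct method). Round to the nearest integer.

742

Expected asthma admissions = Σ (standard pop × deprivation-specific rate ÷ 10,000)
= 72,400×12.8/10,000 + 88,400×19.3/10,000 + 82,800×13.4/10,000 + 92,400×18.4/10,000 + 88,100×14.3/10,000 + 51,000×14.1/10,000
= 92.67 + 170.61 + 110.95 + 170.02 + 125.98 + 71.91 = 742.14.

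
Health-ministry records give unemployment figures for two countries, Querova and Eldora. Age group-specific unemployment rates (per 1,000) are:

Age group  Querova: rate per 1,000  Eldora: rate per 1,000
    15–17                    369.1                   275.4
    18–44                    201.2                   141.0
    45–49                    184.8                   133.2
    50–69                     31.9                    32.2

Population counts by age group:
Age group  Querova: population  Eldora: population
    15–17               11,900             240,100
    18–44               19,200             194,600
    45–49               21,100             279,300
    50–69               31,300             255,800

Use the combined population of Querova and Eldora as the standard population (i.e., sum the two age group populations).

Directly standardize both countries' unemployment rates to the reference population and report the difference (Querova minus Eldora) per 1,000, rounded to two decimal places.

Combined standard total = 1,053,300; weights = 0.2392, 0.2030, 0.2852, 0.2726.
Querova: 0.2392×369.1 + 0.2030×201.2 + 0.2852×184.8 + 0.2726×31.9 = 190.5461 per 1,000.
Eldora: 0.2392×275.4 + 0.2030×141.0 + 0.2852×133.2 + 0.2726×32.2 = 141.2746 per 1,000.
Difference = 190.5461 − 141.2746 = 49.2715.

49.27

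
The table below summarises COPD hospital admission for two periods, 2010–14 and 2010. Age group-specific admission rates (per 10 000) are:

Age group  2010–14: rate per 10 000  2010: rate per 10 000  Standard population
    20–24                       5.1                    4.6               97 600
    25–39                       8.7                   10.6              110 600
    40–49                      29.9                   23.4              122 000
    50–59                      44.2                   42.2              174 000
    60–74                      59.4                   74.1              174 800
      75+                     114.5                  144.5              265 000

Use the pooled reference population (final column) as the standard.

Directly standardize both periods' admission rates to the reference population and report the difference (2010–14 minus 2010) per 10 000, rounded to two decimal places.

-10.11

Standard total = 944 000; weights = 0.1034, 0.1172, 0.1292, 0.1843, 0.1852, 0.2807.
2010–14: 0.1034×5.1 + 0.1172×8.7 + 0.1292×29.9 + 0.1843×44.2 + 0.1852×59.4 + 0.2807×114.5 = 56.6994 per 10 000.
2010: 0.1034×4.6 + 0.1172×10.6 + 0.1292×23.4 + 0.1843×42.2 + 0.1852×74.1 + 0.2807×144.5 = 66.8052 per 10 000.
Difference = 56.6994 − 66.8052 = -10.1058.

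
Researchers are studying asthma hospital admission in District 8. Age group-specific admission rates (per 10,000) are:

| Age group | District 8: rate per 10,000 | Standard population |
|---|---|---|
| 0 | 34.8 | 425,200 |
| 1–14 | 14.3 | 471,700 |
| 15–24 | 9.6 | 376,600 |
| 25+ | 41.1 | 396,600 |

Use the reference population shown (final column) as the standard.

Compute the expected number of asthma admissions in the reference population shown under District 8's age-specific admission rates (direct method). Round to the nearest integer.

4146

Expected asthma admissions = Σ (standard pop × age-specific rate ÷ 10,000)
= 425,200×34.8/10,000 + 471,700×14.3/10,000 + 376,600×9.6/10,000 + 396,600×41.1/10,000
= 1479.70 + 674.53 + 361.54 + 1630.03 = 4145.79.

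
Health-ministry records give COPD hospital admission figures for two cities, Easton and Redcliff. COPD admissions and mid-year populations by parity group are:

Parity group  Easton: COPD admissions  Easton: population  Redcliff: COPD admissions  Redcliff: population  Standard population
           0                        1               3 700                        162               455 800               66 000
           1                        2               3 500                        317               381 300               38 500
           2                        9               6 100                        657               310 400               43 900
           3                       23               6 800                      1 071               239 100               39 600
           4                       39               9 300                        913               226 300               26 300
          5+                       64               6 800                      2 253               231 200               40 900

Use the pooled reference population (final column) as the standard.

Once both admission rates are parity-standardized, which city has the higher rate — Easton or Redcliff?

Redcliff

Parity-specific rates per 10 000 for Easton: 2.70, 5.71, 14.75, 33.82, 41.94, 94.12.
For Redcliff: 3.55, 8.31, 21.17, 44.79, 40.34, 97.45.
Standard total = 255 200; weights = 0.2586, 0.1509, 0.1720, 0.1552, 0.1031, 0.1603.
Easton: 0.2586×2.70 + 0.1509×5.71 + 0.1720×14.75 + 0.1552×33.82 + 0.1031×41.94 + 0.1603×94.12 = 28.7532 per 10 000.
Redcliff: 0.2586×3.55 + 0.1509×8.31 + 0.1720×21.17 + 0.1552×44.79 + 0.1031×40.34 + 0.1603×97.45 = 32.5405 per 10 000.
The crude rates (38.12 vs 29.14) would put Easton higher, but that reflects its parity composition; once standardized to a common parity structure, Redcliff has the higher underlying rate.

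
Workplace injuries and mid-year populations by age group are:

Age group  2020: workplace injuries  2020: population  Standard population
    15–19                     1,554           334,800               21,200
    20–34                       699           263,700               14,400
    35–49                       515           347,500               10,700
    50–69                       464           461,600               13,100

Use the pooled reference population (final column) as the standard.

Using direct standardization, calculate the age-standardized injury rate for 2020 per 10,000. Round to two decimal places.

Age-specific rates per 10,000 for 2020: 46.42, 26.51, 14.82, 10.05.
Standard total = 59,400; weights = 0.3569, 0.2424, 0.1801, 0.2205.
Standardized rate: 0.3569×46.42 + 0.2424×26.51 + 0.1801×14.82 + 0.2205×10.05 = 27.8784 per 10,000.

27.88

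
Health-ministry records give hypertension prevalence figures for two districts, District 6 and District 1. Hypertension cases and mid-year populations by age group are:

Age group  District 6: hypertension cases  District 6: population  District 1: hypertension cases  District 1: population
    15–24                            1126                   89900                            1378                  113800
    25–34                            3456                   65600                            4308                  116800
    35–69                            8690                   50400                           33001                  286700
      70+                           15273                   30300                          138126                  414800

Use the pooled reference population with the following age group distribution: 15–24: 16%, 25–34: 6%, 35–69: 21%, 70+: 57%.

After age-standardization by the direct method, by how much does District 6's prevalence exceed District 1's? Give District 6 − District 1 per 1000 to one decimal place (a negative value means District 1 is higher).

Age-specific rates per 1000 for District 6: 12.525, 52.683, 172.421, 504.059.
For District 1: 12.109, 36.884, 115.106, 332.994.
Standard weights: 0.16, 0.06, 0.21, 0.57.
District 6: 0.1600×12.525 + 0.0600×52.683 + 0.2100×172.421 + 0.5700×504.059 = 328.6872 per 1000.
District 1: 0.1600×12.109 + 0.0600×36.884 + 0.2100×115.106 + 0.5700×332.994 = 218.1295 per 1000.
Difference = 328.6872 − 218.1295 = 110.5577.

110.6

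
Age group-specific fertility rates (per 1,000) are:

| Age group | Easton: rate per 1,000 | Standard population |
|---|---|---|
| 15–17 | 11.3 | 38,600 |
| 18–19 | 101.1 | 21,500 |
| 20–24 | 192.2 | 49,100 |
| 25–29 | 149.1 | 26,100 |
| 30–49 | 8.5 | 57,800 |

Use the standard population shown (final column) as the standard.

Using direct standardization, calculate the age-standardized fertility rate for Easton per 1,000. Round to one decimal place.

Standard total = 193,100; weights = 0.1999, 0.1113, 0.2543, 0.1352, 0.2993.
Standardized rate: 0.1999×11.3 + 0.1113×101.1 + 0.2543×192.2 + 0.1352×149.1 + 0.2993×8.5 = 85.0837 per 1,000.

85.1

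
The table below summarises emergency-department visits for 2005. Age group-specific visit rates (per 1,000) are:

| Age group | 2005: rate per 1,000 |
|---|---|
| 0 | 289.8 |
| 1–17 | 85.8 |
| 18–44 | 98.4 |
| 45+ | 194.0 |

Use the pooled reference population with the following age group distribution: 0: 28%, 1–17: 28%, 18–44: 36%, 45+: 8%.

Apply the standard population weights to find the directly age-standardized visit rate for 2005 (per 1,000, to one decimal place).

156.1

Standard weights: 0.28, 0.28, 0.36, 0.08.
Standardized rate: 0.2800×289.8 + 0.2800×85.8 + 0.3600×98.4 + 0.0800×194.0 = 156.1120 per 1,000.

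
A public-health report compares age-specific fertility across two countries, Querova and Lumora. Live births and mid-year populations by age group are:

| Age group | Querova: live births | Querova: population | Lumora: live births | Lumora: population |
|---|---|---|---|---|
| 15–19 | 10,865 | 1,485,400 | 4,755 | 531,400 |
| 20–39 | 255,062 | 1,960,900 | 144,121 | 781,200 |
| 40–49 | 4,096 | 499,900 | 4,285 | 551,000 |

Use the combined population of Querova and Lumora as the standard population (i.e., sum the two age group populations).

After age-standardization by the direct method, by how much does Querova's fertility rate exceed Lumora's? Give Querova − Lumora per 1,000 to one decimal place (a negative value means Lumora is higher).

-26.2

Age-specific rates per 1,000 for Querova: 7.315, 130.074, 8.194.
For Lumora: 8.948, 184.487, 7.777.
Combined standard total = 5,809,800; weights = 0.3471, 0.4720, 0.1809.
Querova: 0.3471×7.315 + 0.4720×130.074 + 0.1809×8.194 = 65.4133 per 1,000.
Lumora: 0.3471×8.948 + 0.4720×184.487 + 0.1809×7.777 = 91.5866 per 1,000.
Difference = 65.4133 − 91.5866 = -26.1733.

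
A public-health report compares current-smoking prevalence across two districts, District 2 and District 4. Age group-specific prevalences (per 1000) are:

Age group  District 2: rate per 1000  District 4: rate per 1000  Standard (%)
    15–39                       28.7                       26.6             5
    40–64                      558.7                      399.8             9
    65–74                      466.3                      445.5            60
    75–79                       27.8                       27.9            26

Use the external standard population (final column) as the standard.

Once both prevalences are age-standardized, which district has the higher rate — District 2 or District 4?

Standard weights: 0.05, 0.09, 0.60, 0.26.
District 2: 0.0500×28.7 + 0.0900×558.7 + 0.6000×466.3 + 0.2600×27.8 = 338.7260 per 1000.
District 4: 0.0500×26.6 + 0.0900×399.8 + 0.6000×445.5 + 0.2600×27.9 = 311.8660 per 1000.

District 2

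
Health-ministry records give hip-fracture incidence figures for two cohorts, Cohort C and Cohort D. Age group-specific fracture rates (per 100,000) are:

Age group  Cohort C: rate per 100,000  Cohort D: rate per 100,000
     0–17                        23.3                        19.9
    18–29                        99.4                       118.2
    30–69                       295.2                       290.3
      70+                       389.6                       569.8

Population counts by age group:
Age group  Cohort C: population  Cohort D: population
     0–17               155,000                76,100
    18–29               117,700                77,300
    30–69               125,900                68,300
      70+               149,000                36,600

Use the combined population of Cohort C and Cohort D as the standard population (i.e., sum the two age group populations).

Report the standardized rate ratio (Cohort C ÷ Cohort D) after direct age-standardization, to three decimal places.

0.814

Combined standard total = 805,900; weights = 0.2868, 0.2420, 0.2410, 0.2303.
Cohort C: 0.2868×23.3 + 0.2420×99.4 + 0.2410×295.2 + 0.2303×389.6 = 191.5935 per 100,000.
Cohort D: 0.2868×19.9 + 0.2420×118.2 + 0.2410×290.3 + 0.2303×569.8 = 235.4871 per 100,000.
Ratio = 191.5935 ÷ 235.4871 = 0.81361.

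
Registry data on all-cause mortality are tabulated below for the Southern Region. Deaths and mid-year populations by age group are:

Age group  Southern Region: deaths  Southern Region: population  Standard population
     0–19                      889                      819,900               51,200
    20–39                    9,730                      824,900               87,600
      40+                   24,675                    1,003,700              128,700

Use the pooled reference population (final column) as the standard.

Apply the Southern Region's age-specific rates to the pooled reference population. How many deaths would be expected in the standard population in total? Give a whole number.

Age-specific rates per 1,000 for the Southern Region: 1.084, 11.795, 24.584.
Expected deaths = Σ (standard pop × age-specific rate ÷ 1,000)
= 51,200×1.084/1,000 + 87,600×11.795/1,000 + 128,700×24.584/1,000
= 55.52 + 1033.27 + 3163.97 = 4252.76.

4253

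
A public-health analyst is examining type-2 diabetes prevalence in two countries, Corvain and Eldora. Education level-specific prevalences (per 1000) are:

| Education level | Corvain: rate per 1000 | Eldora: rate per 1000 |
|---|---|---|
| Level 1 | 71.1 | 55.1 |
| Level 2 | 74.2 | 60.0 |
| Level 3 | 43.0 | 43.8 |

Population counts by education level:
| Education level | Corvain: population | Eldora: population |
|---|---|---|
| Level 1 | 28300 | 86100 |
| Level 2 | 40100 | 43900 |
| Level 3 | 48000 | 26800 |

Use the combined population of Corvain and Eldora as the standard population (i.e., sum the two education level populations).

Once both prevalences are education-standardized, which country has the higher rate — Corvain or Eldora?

Corvain

Combined standard total = 273200; weights = 0.4187, 0.3075, 0.2738.
Corvain: 0.4187×71.1 + 0.3075×74.2 + 0.2738×43.0 = 64.3596 per 1000.
Eldora: 0.4187×55.1 + 0.3075×60.0 + 0.2738×43.8 = 53.5127 per 1000.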